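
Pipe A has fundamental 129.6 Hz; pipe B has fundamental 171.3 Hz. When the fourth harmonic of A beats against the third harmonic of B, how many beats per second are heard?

Fourth harmonic of the first: 4·129.6 = 518.4 Hz.
Third harmonic of the second: 3·171.3 = 513.9 Hz.
f_beat = |518.4 − 513.9| = 4.5 Hz.

4.5 Hz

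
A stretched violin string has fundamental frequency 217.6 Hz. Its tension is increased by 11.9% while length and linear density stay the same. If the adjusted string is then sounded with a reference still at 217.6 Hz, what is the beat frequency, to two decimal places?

12.58 Hz

For a string, f ∝ √T, so the new frequency is 217.6·√1.119 = 230.1834 Hz.
f_beat = |230.1834 − 217.6| = 12.58 Hz.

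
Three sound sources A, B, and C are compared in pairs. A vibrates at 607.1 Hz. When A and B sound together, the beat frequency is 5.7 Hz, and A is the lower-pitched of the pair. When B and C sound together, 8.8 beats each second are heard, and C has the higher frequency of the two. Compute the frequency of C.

621.6 Hz

B is above A, so f_B = 607.1 + 5.7 = 612.8 Hz.
C is above B, so f_C = 612.8 + 8.8 = 621.6 Hz.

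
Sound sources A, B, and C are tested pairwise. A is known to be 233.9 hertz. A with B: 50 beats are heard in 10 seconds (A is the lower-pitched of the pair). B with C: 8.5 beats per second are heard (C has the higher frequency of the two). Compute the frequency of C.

247.4 Hz

A–B: Beat frequency = 50/10 = 5 Hz.
B is above A, so f_B = 233.9 + 5 = 238.9 Hz.
C is above B, so f_C = 238.9 + 8.5 = 247.4 Hz.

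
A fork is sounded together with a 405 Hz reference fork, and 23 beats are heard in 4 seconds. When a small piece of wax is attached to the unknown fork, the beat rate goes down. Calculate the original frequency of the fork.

Beat frequency = 23/4 = 5.75 Hz.
|f − 405| = 5.75, so the fork was at either 399.25 Hz or 410.75 Hz.
Loading a fork with wax lowers its frequency; the adjustment lowers the fork's frequency.
The beat rate fell, so the adjustment moved the fork toward 405 Hz — it must have started above the reference.

410.75 Hz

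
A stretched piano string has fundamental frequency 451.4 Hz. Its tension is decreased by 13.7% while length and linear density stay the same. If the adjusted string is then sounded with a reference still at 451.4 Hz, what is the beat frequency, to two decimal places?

32.06 Hz

For a string, f ∝ √T, so the new frequency is 451.4·√0.863 = 419.3406 Hz.
f_beat = |419.3406 − 451.4| = 32.06 Hz.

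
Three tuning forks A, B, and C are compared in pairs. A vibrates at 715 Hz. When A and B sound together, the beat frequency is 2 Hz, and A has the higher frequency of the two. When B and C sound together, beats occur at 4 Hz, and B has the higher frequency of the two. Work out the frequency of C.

B is below A, so f_B = 715 − 2 = 713 Hz.
C is below B, so f_C = 713 − 4 = 709 Hz.

709 Hz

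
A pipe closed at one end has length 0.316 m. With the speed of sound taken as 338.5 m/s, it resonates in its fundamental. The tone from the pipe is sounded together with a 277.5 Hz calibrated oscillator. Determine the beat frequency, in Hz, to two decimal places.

Closed pipe (odd harmonics): f_n = n·v/(4L) = 1·338.5/(4·0.316) = 267.8006 Hz.
f_beat = |267.8006 − 277.5| = 9.70 Hz.

9.70 Hz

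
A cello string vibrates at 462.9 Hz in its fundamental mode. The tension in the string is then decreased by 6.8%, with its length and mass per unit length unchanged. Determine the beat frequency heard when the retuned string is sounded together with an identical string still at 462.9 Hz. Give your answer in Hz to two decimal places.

16.02 Hz

For a string, f ∝ √T, so the new frequency is 462.9·√0.932 = 446.8843 Hz.
f_beat = |446.8843 − 462.9| = 16.02 Hz.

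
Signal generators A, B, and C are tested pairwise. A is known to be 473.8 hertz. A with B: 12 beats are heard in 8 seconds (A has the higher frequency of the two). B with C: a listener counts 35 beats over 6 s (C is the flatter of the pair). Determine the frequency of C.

466.4667 Hz

A–B: Beat frequency = 12/8 = 1.5 Hz.
B is below A, so f_B = 473.8 − 1.5 = 472.3 Hz.
B–C: Beat frequency = 35/6 = 5.8333 Hz.
C is below B, so f_C = 472.3 − 5.8333 = 466.4667 Hz.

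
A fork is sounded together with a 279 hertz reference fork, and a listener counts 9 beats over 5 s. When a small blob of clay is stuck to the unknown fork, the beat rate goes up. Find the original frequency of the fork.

Beat frequency = 9/5 = 1.8 Hz.
|f − 279| = 1.8, so the fork was at either 277.2 Hz or 280.8 Hz.
Adding mass to a fork lowers its frequency; the adjustment lowers the fork's frequency.
The beat rate rose, so the adjustment moved the fork further from 279 Hz — it was already below the reference.

277.2 Hz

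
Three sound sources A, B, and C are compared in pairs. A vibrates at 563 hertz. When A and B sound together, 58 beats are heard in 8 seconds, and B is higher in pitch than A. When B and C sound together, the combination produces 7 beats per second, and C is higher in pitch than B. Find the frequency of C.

A–B: Beat frequency = 58/8 = 7.25 Hz.
B is above A, so f_B = 563 + 7.25 = 570.25 Hz.
C is above B, so f_C = 570.25 + 7 = 577.25 Hz.

577.25 Hz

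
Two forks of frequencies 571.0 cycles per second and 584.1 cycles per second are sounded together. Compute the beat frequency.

13.1 Hz

f_beat = |f₁ − f₂|.
|571.0 − 584.1| = 13.1 Hz.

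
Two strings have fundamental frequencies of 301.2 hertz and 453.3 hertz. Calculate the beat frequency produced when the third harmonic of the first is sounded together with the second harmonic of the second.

Third harmonic of the first: 3·301.2 = 903.6 Hz.
Second harmonic of the second: 2·453.3 = 906.6 Hz.
f_beat = |903.6 − 906.6| = 3.0 Hz.

3.0 Hz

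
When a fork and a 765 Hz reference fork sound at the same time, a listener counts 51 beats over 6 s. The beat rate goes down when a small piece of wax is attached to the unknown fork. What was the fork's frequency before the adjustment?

Beat frequency = 51/6 = 8.5 Hz.
|f − 765| = 8.5, so the fork was at either 756.5 Hz or 773.5 Hz.
Loading a fork with wax lowers its frequency; the adjustment lowers the fork's frequency.
The beat rate fell, so the adjustment moved the fork toward 765 Hz — it must have started above the reference.

773.5 Hz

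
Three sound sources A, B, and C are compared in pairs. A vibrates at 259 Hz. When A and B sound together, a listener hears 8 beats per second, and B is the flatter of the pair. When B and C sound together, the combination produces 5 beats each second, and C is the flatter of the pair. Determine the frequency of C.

246 Hz

B is below A, so f_B = 259 − 8 = 251 Hz.
C is below B, so f_C = 251 − 5 = 246 Hz.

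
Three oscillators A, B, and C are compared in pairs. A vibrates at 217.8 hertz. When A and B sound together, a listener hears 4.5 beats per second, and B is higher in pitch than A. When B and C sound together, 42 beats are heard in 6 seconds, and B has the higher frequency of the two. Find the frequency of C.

B is above A, so f_B = 217.8 + 4.5 = 222.3 Hz.
B–C: Beat frequency = 42/6 = 7 Hz.
C is below B, so f_C = 222.3 − 7 = 215.3 Hz.

215.3 Hz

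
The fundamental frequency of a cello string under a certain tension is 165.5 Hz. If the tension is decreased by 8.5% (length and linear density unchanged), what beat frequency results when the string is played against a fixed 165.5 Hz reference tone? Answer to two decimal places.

7.19 Hz

For a string, f ∝ √T, so the new frequency is 165.5·√0.915 = 158.3101 Hz.
f_beat = |158.3101 − 165.5| = 7.19 Hz.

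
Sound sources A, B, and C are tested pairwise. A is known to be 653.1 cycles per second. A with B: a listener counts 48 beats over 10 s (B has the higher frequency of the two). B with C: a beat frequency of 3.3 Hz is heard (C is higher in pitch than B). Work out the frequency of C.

661.2 Hz

A–B: Beat frequency = 48/10 = 4.8 Hz.
B is above A, so f_B = 653.1 + 4.8 = 657.9 Hz.
C is above B, so f_C = 657.9 + 3.3 = 661.2 Hz.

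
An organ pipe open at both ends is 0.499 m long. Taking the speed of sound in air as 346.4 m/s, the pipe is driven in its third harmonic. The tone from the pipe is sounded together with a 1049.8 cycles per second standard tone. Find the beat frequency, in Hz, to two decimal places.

Open pipe: f_n = n·v/(2L) = 3·346.4/(2·0.499) = 1041.2826 Hz.
f_beat = |1041.2826 − 1049.8| = 8.52 Hz.

8.52 Hz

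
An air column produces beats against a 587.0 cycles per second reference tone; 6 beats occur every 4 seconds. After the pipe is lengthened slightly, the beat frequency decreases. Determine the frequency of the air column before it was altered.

588.5 Hz

Beat frequency = 6/4 = 1.5 Hz.
|f − 587.0| = 1.5, so the air column was at either 585.5 Hz or 588.5 Hz.
A longer pipe has a lower fundamental; the adjustment lowers the air column's frequency.
The beat rate fell, so the adjustment moved the air column toward 587.0 Hz — it must have started above the reference.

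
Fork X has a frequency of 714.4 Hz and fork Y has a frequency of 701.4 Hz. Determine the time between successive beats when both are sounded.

f_beat = |714.4 − 701.4| = 13 Hz.
Beat period T = 1 / f_beat = 1 / 13 s.

0.077 s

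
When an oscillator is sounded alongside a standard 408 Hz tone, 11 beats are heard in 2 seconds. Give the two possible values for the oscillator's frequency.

402.5 Hz or 413.5 Hz

Beat frequency = 11/2 = 5.5 Hz.
|f − 408| = 5.5, so f = 408 ± 5.5.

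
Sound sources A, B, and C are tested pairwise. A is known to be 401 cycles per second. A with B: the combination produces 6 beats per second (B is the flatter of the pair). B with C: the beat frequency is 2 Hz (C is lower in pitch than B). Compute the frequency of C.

B is below A, so f_B = 401 − 6 = 395 Hz.
C is below B, so f_C = 395 − 2 = 393 Hz.

393 Hz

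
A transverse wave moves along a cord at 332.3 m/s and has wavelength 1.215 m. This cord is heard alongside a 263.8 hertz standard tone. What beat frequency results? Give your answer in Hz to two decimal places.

Source frequency f = v/λ = 332.3/1.215 = 273.4979 Hz.
f_beat = |273.4979 − 263.8| = 9.70 Hz.

9.70 Hz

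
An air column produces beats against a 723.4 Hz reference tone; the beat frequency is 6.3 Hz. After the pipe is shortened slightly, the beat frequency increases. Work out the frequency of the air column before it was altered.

729.7 Hz

|f − 723.4| = 6.3, so the air column was at either 717.1 Hz or 729.7 Hz.
A shorter pipe has a higher fundamental; the adjustment raises the air column's frequency.
The beat rate rose, so the adjustment moved the air column further from 723.4 Hz — it was already above the reference.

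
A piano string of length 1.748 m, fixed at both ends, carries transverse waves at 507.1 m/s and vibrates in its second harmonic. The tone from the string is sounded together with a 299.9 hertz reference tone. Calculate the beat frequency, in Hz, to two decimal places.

For a string fixed at both ends, f_n = n·v/(2L) = 2·507.1/(2·1.748) = 290.1030 Hz.
f_beat = |290.1030 − 299.9| = 9.80 Hz.

9.80 Hz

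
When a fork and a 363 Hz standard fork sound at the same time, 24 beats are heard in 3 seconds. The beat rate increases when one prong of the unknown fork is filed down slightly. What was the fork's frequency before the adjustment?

371 Hz

Beat frequency = 24/3 = 8 Hz.
|f − 363| = 8, so the fork was at either 355 Hz or 371 Hz.
Filing a prong removes mass and raises the fork's frequency; the adjustment raises the fork's frequency.
The beat rate rose, so the adjustment moved the fork further from 363 Hz — it was already above the reference.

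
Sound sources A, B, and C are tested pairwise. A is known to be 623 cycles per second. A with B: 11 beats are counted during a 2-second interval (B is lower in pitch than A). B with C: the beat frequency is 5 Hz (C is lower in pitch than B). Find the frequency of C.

A–B: Beat frequency = 11/2 = 5.5 Hz.
B is below A, so f_B = 623 − 5.5 = 617.5 Hz.
C is below B, so f_C = 617.5 − 5 = 612.5 Hz.

612.5 Hz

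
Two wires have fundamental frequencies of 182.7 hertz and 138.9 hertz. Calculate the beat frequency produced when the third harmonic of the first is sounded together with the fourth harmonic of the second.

7.5 Hz

Third harmonic of the first: 3·182.7 = 548.1 Hz.
Fourth harmonic of the second: 4·138.9 = 555.6 Hz.
f_beat = |548.1 − 555.6| = 7.5 Hz.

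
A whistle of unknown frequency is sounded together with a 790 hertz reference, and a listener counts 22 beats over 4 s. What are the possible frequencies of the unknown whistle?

784.5 Hz or 795.5 Hz

Beat frequency = 22/4 = 5.5 Hz.
|f − 790| = 5.5, so f = 790 ± 5.5.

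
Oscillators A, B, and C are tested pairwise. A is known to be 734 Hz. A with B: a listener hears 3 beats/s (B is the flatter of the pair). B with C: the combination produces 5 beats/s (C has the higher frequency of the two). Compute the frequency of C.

B is below A, so f_B = 734 − 3 = 731 Hz.
C is above B, so f_C = 731 + 5 = 736 Hz.

736 Hz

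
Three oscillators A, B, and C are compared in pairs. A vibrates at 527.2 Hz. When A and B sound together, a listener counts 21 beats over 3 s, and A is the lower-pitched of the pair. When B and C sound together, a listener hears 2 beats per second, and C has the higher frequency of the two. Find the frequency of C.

536.2 Hz

A–B: Beat frequency = 21/3 = 7 Hz.
B is above A, so f_B = 527.2 + 7 = 534.2 Hz.
C is above B, so f_C = 534.2 + 2 = 536.2 Hz.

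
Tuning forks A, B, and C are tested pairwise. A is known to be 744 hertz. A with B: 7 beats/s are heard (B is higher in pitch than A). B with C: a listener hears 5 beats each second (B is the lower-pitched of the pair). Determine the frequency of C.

B is above A, so f_B = 744 + 7 = 751 Hz.
C is above B, so f_C = 751 + 5 = 756 Hz.

756 Hz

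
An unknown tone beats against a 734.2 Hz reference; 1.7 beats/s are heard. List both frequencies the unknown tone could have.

|f − 734.2| = 1.7, so f = 734.2 ± 1.7.

732.5 Hz or 735.9 Hz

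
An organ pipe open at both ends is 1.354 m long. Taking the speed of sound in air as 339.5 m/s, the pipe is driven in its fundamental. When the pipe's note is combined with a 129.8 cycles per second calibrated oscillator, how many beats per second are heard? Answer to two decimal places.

Open pipe: f_n = n·v/(2L) = 1·339.5/(2·1.354) = 125.3693 Hz.
f_beat = |125.3693 − 129.8| = 4.43 Hz.

4.43 Hz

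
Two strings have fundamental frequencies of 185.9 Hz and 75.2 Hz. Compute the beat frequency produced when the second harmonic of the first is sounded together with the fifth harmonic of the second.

4.2 Hz

Second harmonic of the first: 2·185.9 = 371.8 Hz.
Fifth harmonic of the second: 5·75.2 = 376.0 Hz.
f_beat = |371.8 − 376.0| = 4.2 Hz.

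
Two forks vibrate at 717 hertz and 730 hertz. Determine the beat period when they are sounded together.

0.077 s

f_beat = |717 − 730| = 13 Hz.
Beat period T = 1 / f_beat = 1 / 13 s.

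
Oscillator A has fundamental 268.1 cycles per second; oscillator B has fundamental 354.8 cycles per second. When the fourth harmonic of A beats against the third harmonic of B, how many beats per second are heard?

Fourth harmonic of the first: 4·268.1 = 1072.4 Hz.
Third harmonic of the second: 3·354.8 = 1064.4 Hz.
f_beat = |1072.4 − 1064.4| = 8.0 Hz.

8.0 Hz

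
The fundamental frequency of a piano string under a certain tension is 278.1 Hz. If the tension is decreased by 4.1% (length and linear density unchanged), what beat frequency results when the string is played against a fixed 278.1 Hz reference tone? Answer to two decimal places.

5.76 Hz

For a string, f ∝ √T, so the new frequency is 278.1·√0.959 = 272.3393 Hz.
f_beat = |272.3393 − 278.1| = 5.76 Hz.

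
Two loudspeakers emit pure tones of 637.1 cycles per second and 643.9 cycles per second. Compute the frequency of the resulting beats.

6.8 Hz

The beat frequency equals the magnitude of the frequency difference.
|637.1 − 643.9| = 6.8 Hz.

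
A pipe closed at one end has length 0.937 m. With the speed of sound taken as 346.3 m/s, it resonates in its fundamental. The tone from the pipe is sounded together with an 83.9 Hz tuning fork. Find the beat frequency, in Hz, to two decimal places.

8.50 Hz

Closed pipe (odd harmonics): f_n = n·v/(4L) = 1·346.3/(4·0.937) = 92.3959 Hz.
f_beat = |92.3959 − 83.9| = 8.50 Hz.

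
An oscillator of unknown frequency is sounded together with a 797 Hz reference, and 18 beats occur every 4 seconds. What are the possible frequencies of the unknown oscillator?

792.5 Hz or 801.5 Hz

Beat frequency = 18/4 = 4.5 Hz.
|f − 797| = 4.5, so f = 797 ± 4.5.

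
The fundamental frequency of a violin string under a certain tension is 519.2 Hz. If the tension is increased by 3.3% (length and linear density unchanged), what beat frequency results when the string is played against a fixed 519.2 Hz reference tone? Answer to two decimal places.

For a string, f ∝ √T, so the new frequency is 519.2·√1.033 = 527.6973 Hz.
f_beat = |527.6973 − 519.2| = 8.50 Hz.

8.50 Hz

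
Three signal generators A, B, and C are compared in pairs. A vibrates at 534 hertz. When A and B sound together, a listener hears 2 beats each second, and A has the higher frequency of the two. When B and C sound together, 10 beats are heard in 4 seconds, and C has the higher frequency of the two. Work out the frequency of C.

B is below A, so f_B = 534 − 2 = 532 Hz.
B–C: Beat frequency = 10/4 = 2.5 Hz.
C is above B, so f_C = 532 + 2.5 = 534.5 Hz.

534.5 Hz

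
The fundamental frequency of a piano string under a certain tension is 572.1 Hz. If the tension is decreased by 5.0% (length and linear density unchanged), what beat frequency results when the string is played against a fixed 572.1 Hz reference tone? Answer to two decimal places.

14.49 Hz

For a string, f ∝ √T, so the new frequency is 572.1·√0.950 = 557.6141 Hz.
f_beat = |557.6141 − 572.1| = 14.49 Hz.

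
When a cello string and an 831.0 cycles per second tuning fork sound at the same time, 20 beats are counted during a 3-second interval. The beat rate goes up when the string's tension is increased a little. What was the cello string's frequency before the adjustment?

Beat frequency = 20/3 = 6.6667 Hz.
|f − 831.0| = 6.6667, so the cello string was at either 824.3333 Hz or 837.6667 Hz.
Higher tension means higher frequency; the adjustment raises the cello string's frequency.
The beat rate rose, so the adjustment moved the cello string further from 831.0 Hz — it was already above the reference.

837.6667 Hz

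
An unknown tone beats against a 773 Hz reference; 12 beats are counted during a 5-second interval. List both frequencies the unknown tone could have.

770.6 Hz or 775.4 Hz

Beat frequency = 12/5 = 2.4 Hz.
|f − 773| = 2.4, so f = 773 ± 2.4.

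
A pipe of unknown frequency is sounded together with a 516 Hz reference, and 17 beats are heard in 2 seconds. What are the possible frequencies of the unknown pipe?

Beat frequency = 17/2 = 8.5 Hz.
|f − 516| = 8.5, so f = 516 ± 8.5.

507.5 Hz or 524.5 Hz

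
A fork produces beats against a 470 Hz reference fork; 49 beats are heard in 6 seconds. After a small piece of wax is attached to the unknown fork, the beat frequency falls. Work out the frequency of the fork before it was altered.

Beat frequency = 49/6 = 8.1667 Hz.
|f − 470| = 8.1667, so the fork was at either 461.8333 Hz or 478.1667 Hz.
Loading a fork with wax lowers its frequency; the adjustment lowers the fork's frequency.
The beat rate fell, so the adjustment moved the fork toward 470 Hz — it must have started above the reference.

478.1667 Hz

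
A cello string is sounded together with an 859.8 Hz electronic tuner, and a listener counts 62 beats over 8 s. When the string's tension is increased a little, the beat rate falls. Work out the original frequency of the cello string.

852.05 Hz

Beat frequency = 62/8 = 7.75 Hz.
|f − 859.8| = 7.75, so the cello string was at either 852.05 Hz or 867.55 Hz.
Higher tension means higher frequency; the adjustment raises the cello string's frequency.
The beat rate fell, so the adjustment moved the cello string toward 859.8 Hz — it must have started below the reference.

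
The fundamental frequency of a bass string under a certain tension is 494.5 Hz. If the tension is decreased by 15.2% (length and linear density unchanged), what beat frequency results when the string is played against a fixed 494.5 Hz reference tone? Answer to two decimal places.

39.13 Hz

For a string, f ∝ √T, so the new frequency is 494.5·√0.848 = 455.3698 Hz.
f_beat = |455.3698 − 494.5| = 39.13 Hz.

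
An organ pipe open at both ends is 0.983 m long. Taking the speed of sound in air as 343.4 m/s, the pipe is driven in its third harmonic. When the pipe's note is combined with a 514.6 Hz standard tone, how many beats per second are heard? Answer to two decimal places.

9.41 Hz

Open pipe: f_n = n·v/(2L) = 3·343.4/(2·0.983) = 524.0081 Hz.
f_beat = |524.0081 − 514.6| = 9.41 Hz.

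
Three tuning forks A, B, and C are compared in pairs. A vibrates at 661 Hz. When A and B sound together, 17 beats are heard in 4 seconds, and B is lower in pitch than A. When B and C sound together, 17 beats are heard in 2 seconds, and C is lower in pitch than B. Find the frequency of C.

A–B: Beat frequency = 17/4 = 4.25 Hz.
B is below A, so f_B = 661 − 4.25 = 656.75 Hz.
B–C: Beat frequency = 17/2 = 8.5 Hz.
C is below B, so f_C = 656.75 − 8.5 = 648.25 Hz.

648.25 Hz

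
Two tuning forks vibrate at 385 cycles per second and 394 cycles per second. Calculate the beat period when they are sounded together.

f_beat = |385 − 394| = 9 Hz.
Beat period T = 1 / f_beat = 1 / 9 s.

0.111 s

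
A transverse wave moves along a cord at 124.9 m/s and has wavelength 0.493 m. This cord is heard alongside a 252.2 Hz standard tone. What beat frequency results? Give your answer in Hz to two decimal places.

Source frequency f = v/λ = 124.9/0.493 = 253.3469 Hz.
f_beat = |253.3469 − 252.2| = 1.15 Hz.

1.15 Hz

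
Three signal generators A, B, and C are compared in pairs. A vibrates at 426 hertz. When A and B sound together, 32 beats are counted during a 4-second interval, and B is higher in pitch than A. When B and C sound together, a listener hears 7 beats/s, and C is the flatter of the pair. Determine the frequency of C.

427 Hz

A–B: Beat frequency = 32/4 = 8 Hz.
B is above A, so f_B = 426 + 8 = 434 Hz.
C is below B, so f_C = 434 − 7 = 427 Hz.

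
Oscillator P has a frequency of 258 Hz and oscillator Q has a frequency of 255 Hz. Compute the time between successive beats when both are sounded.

0.333 s

f_beat = |258 − 255| = 3 Hz.
Beat period T = 1 / f_beat = 1 / 3 s.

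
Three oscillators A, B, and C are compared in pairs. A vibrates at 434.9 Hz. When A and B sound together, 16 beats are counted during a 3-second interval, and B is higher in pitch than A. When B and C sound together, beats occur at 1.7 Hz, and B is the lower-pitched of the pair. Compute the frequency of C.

A–B: Beat frequency = 16/3 = 5.3333 Hz.
B is above A, so f_B = 434.9 + 5.3333 = 440.2333 Hz.
C is above B, so f_C = 440.2333 + 1.7 = 441.9333 Hz.

441.9333 Hz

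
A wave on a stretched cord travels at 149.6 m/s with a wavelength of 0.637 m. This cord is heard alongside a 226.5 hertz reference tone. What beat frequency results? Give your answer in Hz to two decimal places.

Source frequency f = v/λ = 149.6/0.637 = 234.8509 Hz.
f_beat = |234.8509 − 226.5| = 8.35 Hz.

8.35 Hz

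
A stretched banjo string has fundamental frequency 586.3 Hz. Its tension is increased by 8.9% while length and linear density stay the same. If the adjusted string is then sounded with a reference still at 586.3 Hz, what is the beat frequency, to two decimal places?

For a string, f ∝ √T, so the new frequency is 586.3·√1.089 = 611.8343 Hz.
f_beat = |611.8343 − 586.3| = 25.53 Hz.

25.53 Hz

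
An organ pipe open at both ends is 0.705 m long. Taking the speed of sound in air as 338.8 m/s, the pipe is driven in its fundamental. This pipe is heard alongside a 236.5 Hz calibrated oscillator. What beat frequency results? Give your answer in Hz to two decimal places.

Open pipe: f_n = n·v/(2L) = 1·338.8/(2·0.705) = 240.2837 Hz.
f_beat = |240.2837 − 236.5| = 3.78 Hz.

3.78 Hz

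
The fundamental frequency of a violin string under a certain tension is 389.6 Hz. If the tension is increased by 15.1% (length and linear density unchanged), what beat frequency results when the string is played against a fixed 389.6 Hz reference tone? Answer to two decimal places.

28.38 Hz

For a string, f ∝ √T, so the new frequency is 389.6·√1.151 = 417.9811 Hz.
f_beat = |417.9811 − 389.6| = 28.38 Hz.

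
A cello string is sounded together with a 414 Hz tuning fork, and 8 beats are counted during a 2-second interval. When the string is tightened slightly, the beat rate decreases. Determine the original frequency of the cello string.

Beat frequency = 8/2 = 4 Hz.
|f − 414| = 4, so the cello string was at either 410 Hz or 418 Hz.
Increasing tension raises a string's frequency; the adjustment raises the cello string's frequency.
The beat rate fell, so the adjustment moved the cello string toward 414 Hz — it must have started below the reference.

410 Hz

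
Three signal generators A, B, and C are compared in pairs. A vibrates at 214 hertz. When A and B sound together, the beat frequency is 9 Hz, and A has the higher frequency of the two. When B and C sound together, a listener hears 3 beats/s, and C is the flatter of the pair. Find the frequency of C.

202 Hz

B is below A, so f_B = 214 − 9 = 205 Hz.
C is below B, so f_C = 205 − 3 = 202 Hz.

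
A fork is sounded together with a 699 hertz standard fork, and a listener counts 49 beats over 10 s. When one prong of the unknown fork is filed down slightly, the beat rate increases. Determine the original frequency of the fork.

Beat frequency = 49/10 = 4.9 Hz.
|f − 699| = 4.9, so the fork was at either 694.1 Hz or 703.9 Hz.
Filing a prong removes mass and raises the fork's frequency; the adjustment raises the fork's frequency.
The beat rate rose, so the adjustment moved the fork further from 699 Hz — it was already above the reference.

703.9 Hz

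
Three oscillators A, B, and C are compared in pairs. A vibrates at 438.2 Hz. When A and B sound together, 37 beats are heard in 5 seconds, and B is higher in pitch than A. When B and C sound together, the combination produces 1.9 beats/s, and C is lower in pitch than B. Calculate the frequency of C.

443.7 Hz

A–B: Beat frequency = 37/5 = 7.4 Hz.
B is above A, so f_B = 438.2 + 7.4 = 445.6 Hz.
C is below B, so f_C = 445.6 − 1.9 = 443.7 Hz.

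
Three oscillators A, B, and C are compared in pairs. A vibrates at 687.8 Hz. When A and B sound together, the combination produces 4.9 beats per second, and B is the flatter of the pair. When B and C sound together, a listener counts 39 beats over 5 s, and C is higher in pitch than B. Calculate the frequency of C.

690.7 Hz

B is below A, so f_B = 687.8 − 4.9 = 682.9 Hz.
B–C: Beat frequency = 39/5 = 7.8 Hz.
C is above B, so f_C = 682.9 + 7.8 = 690.7 Hz.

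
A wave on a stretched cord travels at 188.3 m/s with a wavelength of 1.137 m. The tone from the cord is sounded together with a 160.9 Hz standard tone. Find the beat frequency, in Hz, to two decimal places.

Source frequency f = v/λ = 188.3/1.137 = 165.6113 Hz.
f_beat = |165.6113 − 160.9| = 4.71 Hz.

4.71 Hz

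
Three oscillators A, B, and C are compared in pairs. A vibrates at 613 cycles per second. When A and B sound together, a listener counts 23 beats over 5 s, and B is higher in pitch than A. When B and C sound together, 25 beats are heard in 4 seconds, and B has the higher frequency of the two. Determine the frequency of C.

611.35 Hz

A–B: Beat frequency = 23/5 = 4.6 Hz.
B is above A, so f_B = 613 + 4.6 = 617.6 Hz.
B–C: Beat frequency = 25/4 = 6.25 Hz.
C is below B, so f_C = 617.6 − 6.25 = 611.35 Hz.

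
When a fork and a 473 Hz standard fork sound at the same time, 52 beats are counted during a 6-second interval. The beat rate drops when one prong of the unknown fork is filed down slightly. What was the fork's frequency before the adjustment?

464.3333 Hz

Beat frequency = 52/6 = 8.6667 Hz.
|f − 473| = 8.6667, so the fork was at either 464.3333 Hz or 481.6667 Hz.
Filing a prong removes mass and raises the fork's frequency; the adjustment raises the fork's frequency.
The beat rate fell, so the adjustment moved the fork toward 473 Hz — it must have started below the reference.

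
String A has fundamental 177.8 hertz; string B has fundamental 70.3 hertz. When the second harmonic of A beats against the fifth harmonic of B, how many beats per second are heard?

4.1 Hz

Second harmonic of the first: 2·177.8 = 355.6 Hz.
Fifth harmonic of the second: 5·70.3 = 351.5 Hz.
f_beat = |355.6 − 351.5| = 4.1 Hz.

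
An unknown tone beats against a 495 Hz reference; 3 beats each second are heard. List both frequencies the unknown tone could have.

492 Hz or 498 Hz

|f − 495| = 3, so f = 495 ± 3.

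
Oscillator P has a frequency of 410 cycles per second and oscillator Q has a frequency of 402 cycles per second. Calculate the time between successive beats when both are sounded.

f_beat = |410 − 402| = 8 Hz.
Beat period T = 1 / f_beat = 1 / 8 s.

0.125 s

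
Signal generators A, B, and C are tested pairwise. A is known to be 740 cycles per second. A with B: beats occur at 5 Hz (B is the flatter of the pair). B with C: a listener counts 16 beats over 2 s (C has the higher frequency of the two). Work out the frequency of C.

B is below A, so f_B = 740 − 5 = 735 Hz.
B–C: Beat frequency = 16/2 = 8 Hz.
C is above B, so f_C = 735 + 8 = 743 Hz.

743 Hz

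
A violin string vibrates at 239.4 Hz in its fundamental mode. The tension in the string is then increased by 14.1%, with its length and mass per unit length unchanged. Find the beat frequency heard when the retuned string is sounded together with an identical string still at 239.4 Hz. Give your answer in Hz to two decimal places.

For a string, f ∝ √T, so the new frequency is 239.4·√1.141 = 255.7213 Hz.
f_beat = |255.7213 − 239.4| = 16.32 Hz.

16.32 Hz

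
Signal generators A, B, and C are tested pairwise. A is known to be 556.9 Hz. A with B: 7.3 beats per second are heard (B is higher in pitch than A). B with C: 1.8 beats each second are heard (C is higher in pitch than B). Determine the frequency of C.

B is above A, so f_B = 556.9 + 7.3 = 564.2 Hz.
C is above B, so f_C = 564.2 + 1.8 = 566 Hz.

566 Hz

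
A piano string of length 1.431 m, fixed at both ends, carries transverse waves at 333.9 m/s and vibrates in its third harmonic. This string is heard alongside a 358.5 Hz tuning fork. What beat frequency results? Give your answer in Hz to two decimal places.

8.50 Hz

For a string fixed at both ends, f_n = n·v/(2L) = 3·333.9/(2·1.431) = 350.0000 Hz.
f_beat = |350.0000 − 358.5| = 8.50 Hz.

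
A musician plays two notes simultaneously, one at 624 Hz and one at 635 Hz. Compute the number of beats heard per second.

11 Hz

The beat frequency equals the magnitude of the frequency difference.
|624 − 635| = 11 Hz.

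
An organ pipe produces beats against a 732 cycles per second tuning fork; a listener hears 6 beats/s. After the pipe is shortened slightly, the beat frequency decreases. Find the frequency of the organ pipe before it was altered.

726 Hz

|f − 732| = 6, so the organ pipe was at either 726 Hz or 738 Hz.
A shorter pipe has a higher fundamental; the adjustment raises the organ pipe's frequency.
The beat rate fell, so the adjustment moved the organ pipe toward 732 Hz — it must have started below the reference.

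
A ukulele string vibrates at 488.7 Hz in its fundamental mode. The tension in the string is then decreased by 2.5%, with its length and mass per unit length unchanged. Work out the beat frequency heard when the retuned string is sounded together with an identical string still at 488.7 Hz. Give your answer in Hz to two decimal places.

6.15 Hz

For a string, f ∝ √T, so the new frequency is 488.7·√0.975 = 482.5526 Hz.
f_beat = |482.5526 − 488.7| = 6.15 Hz.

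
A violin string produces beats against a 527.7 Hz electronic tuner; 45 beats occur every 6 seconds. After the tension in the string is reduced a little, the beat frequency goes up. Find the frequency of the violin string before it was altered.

Beat frequency = 45/6 = 7.5 Hz.
|f − 527.7| = 7.5, so the violin string was at either 520.2 Hz or 535.2 Hz.
Lower tension means lower frequency; the adjustment lowers the violin string's frequency.
The beat rate rose, so the adjustment moved the violin string further from 527.7 Hz — it was already below the reference.

520.2 Hz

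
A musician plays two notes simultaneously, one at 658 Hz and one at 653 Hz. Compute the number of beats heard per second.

5 Hz

The beat frequency equals the magnitude of the frequency difference.
|658 − 653| = 5 Hz.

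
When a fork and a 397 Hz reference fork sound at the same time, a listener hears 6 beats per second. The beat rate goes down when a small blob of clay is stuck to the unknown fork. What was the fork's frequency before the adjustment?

|f − 397| = 6, so the fork was at either 391 Hz or 403 Hz.
Adding mass to a fork lowers its frequency; the adjustment lowers the fork's frequency.
The beat rate fell, so the adjustment moved the fork toward 397 Hz — it must have started above the reference.

403 Hz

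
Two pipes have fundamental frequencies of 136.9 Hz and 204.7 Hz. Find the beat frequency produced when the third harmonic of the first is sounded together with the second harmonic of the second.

Third harmonic of the first: 3·136.9 = 410.7 Hz.
Second harmonic of the second: 2·204.7 = 409.4 Hz.
f_beat = |410.7 − 409.4| = 1.3 Hz.

1.3 Hz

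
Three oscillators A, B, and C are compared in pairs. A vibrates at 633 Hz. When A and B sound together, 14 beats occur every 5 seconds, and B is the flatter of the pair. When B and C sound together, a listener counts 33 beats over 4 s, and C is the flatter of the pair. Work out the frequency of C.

621.95 Hz

A–B: Beat frequency = 14/5 = 2.8 Hz.
B is below A, so f_B = 633 − 2.8 = 630.2 Hz.
B–C: Beat frequency = 33/4 = 8.25 Hz.
C is below B, so f_C = 630.2 − 8.25 = 621.95 Hz.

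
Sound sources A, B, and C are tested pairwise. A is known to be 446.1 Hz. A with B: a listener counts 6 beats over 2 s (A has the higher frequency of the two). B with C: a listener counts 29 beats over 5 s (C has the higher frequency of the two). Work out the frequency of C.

A–B: Beat frequency = 6/2 = 3 Hz.
B is below A, so f_B = 446.1 − 3 = 443.1 Hz.
B–C: Beat frequency = 29/5 = 5.8 Hz.
C is above B, so f_C = 443.1 + 5.8 = 448.9 Hz.

448.9 Hz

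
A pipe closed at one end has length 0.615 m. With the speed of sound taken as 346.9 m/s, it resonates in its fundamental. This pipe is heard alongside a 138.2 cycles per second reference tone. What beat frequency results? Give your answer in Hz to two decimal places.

2.82 Hz

Closed pipe (odd harmonics): f_n = n·v/(4L) = 1·346.9/(4·0.615) = 141.0163 Hz.
f_beat = |141.0163 − 138.2| = 2.82 Hz.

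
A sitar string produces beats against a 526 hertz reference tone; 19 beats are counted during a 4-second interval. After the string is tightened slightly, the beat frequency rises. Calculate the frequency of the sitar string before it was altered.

530.75 Hz

Beat frequency = 19/4 = 4.75 Hz.
|f − 526| = 4.75, so the sitar string was at either 521.25 Hz or 530.75 Hz.
Increasing tension raises a string's frequency; the adjustment raises the sitar string's frequency.
The beat rate rose, so the adjustment moved the sitar string further from 526 Hz — it was already above the reference.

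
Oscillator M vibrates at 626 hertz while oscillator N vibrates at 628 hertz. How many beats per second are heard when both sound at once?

2 Hz

The beat frequency equals the magnitude of the frequency difference.
|626 − 628| = 2 Hz.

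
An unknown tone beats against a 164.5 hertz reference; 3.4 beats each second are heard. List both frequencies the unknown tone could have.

161.1 Hz or 167.9 Hz

|f − 164.5| = 3.4, so f = 164.5 ± 3.4.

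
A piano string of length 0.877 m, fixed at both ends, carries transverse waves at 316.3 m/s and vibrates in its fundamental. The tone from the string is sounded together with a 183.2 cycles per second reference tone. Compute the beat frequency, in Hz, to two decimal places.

For a string fixed at both ends, f_n = n·v/(2L) = 1·316.3/(2·0.877) = 180.3307 Hz.
f_beat = |180.3307 − 183.2| = 2.87 Hz.

2.87 Hz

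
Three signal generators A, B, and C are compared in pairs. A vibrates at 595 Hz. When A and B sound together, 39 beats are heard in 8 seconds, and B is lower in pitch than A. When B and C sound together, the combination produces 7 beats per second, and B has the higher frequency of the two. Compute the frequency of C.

583.125 Hz

A–B: Beat frequency = 39/8 = 4.875 Hz.
B is below A, so f_B = 595 − 4.875 = 590.125 Hz.
C is below B, so f_C = 590.125 − 7 = 583.125 Hz.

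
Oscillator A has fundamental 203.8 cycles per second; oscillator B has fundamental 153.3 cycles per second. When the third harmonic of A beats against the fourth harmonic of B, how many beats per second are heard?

1.8 Hz

Third harmonic of the first: 3·203.8 = 611.4 Hz.
Fourth harmonic of the second: 4·153.3 = 613.2 Hz.
f_beat = |611.4 − 613.2| = 1.8 Hz.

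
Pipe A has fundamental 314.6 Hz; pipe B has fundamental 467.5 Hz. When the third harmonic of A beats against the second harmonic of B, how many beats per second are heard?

8.8 Hz

Third harmonic of the first: 3·314.6 = 943.8 Hz.
Second harmonic of the second: 2·467.5 = 935.0 Hz.
f_beat = |943.8 − 935.0| = 8.8 Hz.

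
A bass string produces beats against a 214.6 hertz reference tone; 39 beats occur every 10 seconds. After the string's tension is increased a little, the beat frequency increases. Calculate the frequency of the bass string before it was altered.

218.5 Hz

Beat frequency = 39/10 = 3.9 Hz.
|f − 214.6| = 3.9, so the bass string was at either 210.7 Hz or 218.5 Hz.
Higher tension means higher frequency; the adjustment raises the bass string's frequency.
The beat rate rose, so the adjustment moved the bass string further from 214.6 Hz — it was already above the reference.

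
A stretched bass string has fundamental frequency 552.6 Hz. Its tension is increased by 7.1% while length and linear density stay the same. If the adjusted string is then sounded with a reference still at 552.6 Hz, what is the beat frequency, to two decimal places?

19.28 Hz

For a string, f ∝ √T, so the new frequency is 552.6·√1.071 = 571.8809 Hz.
f_beat = |571.8809 − 552.6| = 19.28 Hz.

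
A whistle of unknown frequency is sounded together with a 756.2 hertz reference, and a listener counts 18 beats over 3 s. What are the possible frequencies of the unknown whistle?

Beat frequency = 18/3 = 6 Hz.
|f − 756.2| = 6, so f = 756.2 ± 6.

750.2 Hz or 762.2 Hz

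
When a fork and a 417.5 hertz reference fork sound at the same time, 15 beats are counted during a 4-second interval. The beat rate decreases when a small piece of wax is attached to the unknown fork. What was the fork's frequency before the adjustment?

421.25 Hz

Beat frequency = 15/4 = 3.75 Hz.
|f − 417.5| = 3.75, so the fork was at either 413.75 Hz or 421.25 Hz.
Loading a fork with wax lowers its frequency; the adjustment lowers the fork's frequency.
The beat rate fell, so the adjustment moved the fork toward 417.5 Hz — it must have started above the reference.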